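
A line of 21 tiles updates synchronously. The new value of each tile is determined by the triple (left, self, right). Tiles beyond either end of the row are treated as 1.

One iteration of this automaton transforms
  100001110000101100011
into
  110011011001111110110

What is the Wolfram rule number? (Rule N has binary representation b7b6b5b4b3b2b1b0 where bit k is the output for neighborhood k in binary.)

126

position 6: 111 → 0  (bit 7 = 0)
position 0: 110 → 1  (bit 6 = 1)
position 13: 101 → 1  (bit 5 = 1)
position 1: 100 → 1  (bit 4 = 1)
position 5: 011 → 1  (bit 3 = 1)
position 12: 010 → 1  (bit 2 = 1)
position 4: 001 → 1  (bit 1 = 1)
position 2: 000 → 0  (bit 0 = 0)
bits b7..b0 = 01111110 = 126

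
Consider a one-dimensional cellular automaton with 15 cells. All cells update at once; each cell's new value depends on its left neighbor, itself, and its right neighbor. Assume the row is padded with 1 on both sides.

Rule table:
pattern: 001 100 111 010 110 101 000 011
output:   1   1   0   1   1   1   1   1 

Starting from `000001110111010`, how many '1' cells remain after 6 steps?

111111011101111
000001110111000
111111011101111  (repeats step 1; period 2)
step 6: 000001110111000
count of 1: 6

6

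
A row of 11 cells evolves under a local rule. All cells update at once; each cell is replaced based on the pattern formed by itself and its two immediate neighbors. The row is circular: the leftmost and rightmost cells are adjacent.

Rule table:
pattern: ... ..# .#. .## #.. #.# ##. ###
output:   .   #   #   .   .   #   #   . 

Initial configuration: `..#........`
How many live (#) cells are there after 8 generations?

2

.##........
#.#........
###.......#
..#......#.
.##.....##.
#.#....#.#.
###...#####
..#..#.....
count of #: 2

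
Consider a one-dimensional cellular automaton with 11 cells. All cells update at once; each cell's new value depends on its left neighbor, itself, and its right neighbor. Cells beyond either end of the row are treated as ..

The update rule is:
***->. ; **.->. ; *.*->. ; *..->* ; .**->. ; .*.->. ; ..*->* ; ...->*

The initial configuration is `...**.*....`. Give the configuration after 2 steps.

...****....

***....****
...****....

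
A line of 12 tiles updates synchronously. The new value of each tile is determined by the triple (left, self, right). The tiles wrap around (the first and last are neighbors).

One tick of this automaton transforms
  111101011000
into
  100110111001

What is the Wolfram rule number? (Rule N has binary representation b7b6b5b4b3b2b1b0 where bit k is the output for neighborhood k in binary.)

position 1: 111 → 0  (bit 7 = 0)
position 3: 110 → 1  (bit 6 = 1)
position 4: 101 → 1  (bit 5 = 1)
position 9: 100 → 0  (bit 4 = 0)
position 0: 011 → 1  (bit 3 = 1)
position 5: 010 → 0  (bit 2 = 0)
position 11: 001 → 1  (bit 1 = 1)
position 10: 000 → 0  (bit 0 = 0)
bits b7..b0 = 01101010 = 106

106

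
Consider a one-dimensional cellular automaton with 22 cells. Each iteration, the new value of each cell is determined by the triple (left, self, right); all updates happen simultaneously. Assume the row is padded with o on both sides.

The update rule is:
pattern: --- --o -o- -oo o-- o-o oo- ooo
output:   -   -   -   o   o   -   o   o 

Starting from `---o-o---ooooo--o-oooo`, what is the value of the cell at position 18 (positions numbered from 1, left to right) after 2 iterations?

-

o-----o--oooooo---oooo
oo-----o-ooooooo--oooo
position 18 holds -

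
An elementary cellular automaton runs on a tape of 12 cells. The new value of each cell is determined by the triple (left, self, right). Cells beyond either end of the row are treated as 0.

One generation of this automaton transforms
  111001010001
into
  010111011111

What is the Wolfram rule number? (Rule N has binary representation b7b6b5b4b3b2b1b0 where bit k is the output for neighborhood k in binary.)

151

position 1: 111 → 1  (bit 7 = 1)
position 2: 110 → 0  (bit 6 = 0)
position 6: 101 → 0  (bit 5 = 0)
position 3: 100 → 1  (bit 4 = 1)
position 0: 011 → 0  (bit 3 = 0)
position 5: 010 → 1  (bit 2 = 1)
position 4: 001 → 1  (bit 1 = 1)
position 9: 000 → 1  (bit 0 = 1)
bits b7..b0 = 10010111 = 151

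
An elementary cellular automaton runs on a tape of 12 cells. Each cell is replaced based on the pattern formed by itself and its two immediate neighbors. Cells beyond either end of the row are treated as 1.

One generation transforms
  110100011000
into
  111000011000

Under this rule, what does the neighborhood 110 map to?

At position 1 the neighborhood is 110; the next row has 1 there.

1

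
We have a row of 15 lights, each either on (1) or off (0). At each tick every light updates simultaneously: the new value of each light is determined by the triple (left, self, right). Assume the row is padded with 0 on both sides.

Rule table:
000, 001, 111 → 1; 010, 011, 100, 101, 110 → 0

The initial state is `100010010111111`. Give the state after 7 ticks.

001001100110010

tick 1: 001100100011110
tick 2: 110001001101100
tick 3: 000110010000001
tick 4: 111000100111110
tick 5: 010011001011100
tick 6: 100100010001001
tick 7: 001001100110010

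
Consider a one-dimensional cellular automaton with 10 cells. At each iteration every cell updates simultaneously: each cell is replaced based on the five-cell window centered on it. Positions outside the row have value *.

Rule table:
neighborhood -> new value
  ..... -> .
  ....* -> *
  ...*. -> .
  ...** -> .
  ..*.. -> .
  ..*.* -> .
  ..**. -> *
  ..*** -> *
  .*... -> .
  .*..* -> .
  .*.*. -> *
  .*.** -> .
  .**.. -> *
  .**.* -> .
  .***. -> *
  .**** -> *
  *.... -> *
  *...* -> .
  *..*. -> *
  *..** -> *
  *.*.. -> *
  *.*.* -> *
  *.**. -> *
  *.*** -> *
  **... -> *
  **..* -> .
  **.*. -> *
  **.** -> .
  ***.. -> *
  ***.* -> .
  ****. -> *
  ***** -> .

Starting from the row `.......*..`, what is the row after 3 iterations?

**...*...*
***......*
.****..*.*

.****..*.*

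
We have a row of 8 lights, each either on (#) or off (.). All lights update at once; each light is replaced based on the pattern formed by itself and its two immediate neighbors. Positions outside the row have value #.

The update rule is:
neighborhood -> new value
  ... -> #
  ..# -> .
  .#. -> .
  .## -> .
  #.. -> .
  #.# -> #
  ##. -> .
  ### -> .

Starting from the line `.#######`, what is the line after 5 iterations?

#.......

#.......
..#####.
.......#
.#####..
#.......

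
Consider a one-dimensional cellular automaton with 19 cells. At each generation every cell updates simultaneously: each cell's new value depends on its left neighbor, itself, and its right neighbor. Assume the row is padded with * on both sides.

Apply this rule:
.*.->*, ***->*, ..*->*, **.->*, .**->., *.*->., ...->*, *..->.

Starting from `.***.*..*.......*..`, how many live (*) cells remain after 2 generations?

generation 1: ..**.*.**.*******.*
generation 2: .*.*.*..*..******..
count of *: 10

10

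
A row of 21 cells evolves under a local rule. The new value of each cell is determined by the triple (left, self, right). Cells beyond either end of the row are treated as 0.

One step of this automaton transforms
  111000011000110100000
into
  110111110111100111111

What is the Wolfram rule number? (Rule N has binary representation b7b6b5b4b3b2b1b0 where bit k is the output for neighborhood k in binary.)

159

position 1: 111 → 1  (bit 7 = 1)
position 2: 110 → 0  (bit 6 = 0)
position 14: 101 → 0  (bit 5 = 0)
position 3: 100 → 1  (bit 4 = 1)
position 0: 011 → 1  (bit 3 = 1)
position 15: 010 → 1  (bit 2 = 1)
position 6: 001 → 1  (bit 1 = 1)
position 4: 000 → 1  (bit 0 = 1)
bits b7..b0 = 10011111 = 159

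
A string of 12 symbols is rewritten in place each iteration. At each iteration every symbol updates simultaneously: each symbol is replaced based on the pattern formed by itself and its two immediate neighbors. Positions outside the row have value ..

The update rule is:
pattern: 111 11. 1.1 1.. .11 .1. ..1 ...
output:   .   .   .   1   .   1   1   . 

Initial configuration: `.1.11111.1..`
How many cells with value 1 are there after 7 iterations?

iteration 1: 11.......11.
iteration 2: ..1.....1..1
iteration 3: .111...11111
iteration 4: 1...1.1.....
iteration 5: 11.11.11....
iteration 6: ........1...
iteration 7: .......111..
count of 1: 3

3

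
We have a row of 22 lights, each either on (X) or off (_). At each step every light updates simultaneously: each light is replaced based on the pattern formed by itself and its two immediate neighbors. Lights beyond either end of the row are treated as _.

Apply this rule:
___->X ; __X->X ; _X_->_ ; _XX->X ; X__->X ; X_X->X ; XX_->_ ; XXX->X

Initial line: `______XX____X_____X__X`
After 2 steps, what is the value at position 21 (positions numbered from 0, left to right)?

XXXXXXX_XXXX_XXXXX_XX_
XXXXXX_XXXX_XXXXX_XX_X
position 21 holds X

X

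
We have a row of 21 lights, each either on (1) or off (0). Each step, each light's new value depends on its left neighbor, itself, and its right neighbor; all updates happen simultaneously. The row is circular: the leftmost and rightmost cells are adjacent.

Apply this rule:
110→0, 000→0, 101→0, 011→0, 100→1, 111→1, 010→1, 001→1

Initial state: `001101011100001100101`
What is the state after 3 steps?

101001110001111001101

step 1: 110001001010010011101
step 2: 101011111011111101000
step 3: 101001110001111001101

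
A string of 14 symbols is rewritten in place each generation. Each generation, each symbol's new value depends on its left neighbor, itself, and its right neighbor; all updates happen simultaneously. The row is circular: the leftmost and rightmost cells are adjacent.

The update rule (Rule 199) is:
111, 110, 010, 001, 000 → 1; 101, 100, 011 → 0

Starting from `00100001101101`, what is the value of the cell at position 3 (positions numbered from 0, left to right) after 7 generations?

0

01101110100101
00100110101101
01101010100101
00101010101101
01101010100101  (repeats generation 3; period 2)
generation 7: 01101010100101
position 3 holds 0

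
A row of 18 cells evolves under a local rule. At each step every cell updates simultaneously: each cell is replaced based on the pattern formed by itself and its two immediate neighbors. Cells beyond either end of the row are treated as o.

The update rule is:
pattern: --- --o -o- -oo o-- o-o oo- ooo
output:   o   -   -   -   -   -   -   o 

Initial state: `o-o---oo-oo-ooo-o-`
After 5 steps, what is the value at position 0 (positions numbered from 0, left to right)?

----o--------o----
-oo---oooooo---oo-
----o--oooo--o----
-oo-----oo-----oo-
----ooo----ooo----
position 0 holds -

-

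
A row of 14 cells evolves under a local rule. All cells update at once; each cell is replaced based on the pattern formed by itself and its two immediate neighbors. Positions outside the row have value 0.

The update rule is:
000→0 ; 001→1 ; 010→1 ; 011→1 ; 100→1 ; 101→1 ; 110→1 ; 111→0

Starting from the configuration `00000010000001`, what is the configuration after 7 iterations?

11111110110001

iteration 1: 00000111000011
iteration 2: 00001101100111
iteration 3: 00011111111101
iteration 4: 00110000000111
iteration 5: 01111000001101
iteration 6: 11001100011111
iteration 7: 11111110110001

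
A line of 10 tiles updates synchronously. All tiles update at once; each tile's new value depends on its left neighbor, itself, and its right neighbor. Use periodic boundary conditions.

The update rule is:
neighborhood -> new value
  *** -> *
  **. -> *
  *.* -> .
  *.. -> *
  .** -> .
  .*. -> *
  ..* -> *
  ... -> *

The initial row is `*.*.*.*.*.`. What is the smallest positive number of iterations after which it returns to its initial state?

*.*.*.*.*.

1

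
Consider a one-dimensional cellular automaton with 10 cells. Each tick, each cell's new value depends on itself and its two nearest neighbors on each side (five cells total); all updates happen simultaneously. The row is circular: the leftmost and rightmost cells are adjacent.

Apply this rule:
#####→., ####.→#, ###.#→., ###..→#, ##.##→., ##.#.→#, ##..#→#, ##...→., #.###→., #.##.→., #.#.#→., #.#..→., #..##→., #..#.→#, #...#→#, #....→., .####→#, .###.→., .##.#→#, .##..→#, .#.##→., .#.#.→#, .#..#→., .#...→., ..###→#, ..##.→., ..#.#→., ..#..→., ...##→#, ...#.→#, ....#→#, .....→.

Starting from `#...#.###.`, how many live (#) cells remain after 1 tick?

3

..##.....#
count of #: 3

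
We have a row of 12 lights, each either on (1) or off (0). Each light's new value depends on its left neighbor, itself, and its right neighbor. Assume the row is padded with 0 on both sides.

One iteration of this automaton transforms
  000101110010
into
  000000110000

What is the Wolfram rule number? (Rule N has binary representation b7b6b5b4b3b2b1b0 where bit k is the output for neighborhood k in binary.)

192

position 6: 111 → 1  (bit 7 = 1)
position 7: 110 → 1  (bit 6 = 1)
position 4: 101 → 0  (bit 5 = 0)
position 8: 100 → 0  (bit 4 = 0)
position 5: 011 → 0  (bit 3 = 0)
position 3: 010 → 0  (bit 2 = 0)
position 2: 001 → 0  (bit 1 = 0)
position 0: 000 → 0  (bit 0 = 0)
bits b7..b0 = 11000000 = 192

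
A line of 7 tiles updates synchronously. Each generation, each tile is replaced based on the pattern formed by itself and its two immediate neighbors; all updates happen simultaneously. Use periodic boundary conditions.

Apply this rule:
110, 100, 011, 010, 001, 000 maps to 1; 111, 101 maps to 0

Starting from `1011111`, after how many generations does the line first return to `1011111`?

2

1010000
1011111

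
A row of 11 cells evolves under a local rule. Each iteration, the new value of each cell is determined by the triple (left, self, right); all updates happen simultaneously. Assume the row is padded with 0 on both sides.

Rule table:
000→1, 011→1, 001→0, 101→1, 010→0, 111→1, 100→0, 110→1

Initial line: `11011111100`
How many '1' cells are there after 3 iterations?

11111111101
11111111110
11111111110
count of 1: 10

10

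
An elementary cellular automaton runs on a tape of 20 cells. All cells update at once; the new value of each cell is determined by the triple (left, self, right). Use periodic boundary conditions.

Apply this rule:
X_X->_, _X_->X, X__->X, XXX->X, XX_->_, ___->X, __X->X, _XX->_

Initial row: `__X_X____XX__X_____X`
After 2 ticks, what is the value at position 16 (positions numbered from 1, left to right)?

X

XXX_XXXXX__XXXXXXXXX
XX___XXX_XX_XXXXXXXX
position 16 holds X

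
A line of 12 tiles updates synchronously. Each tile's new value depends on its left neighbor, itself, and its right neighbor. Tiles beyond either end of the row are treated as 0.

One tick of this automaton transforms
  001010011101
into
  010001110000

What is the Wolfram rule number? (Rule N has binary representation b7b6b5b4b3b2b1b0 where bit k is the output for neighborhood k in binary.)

position 8: 111 → 0  (bit 7 = 0)
position 9: 110 → 0  (bit 6 = 0)
position 3: 101 → 0  (bit 5 = 0)
position 5: 100 → 1  (bit 4 = 1)
position 7: 011 → 1  (bit 3 = 1)
position 2: 010 → 0  (bit 2 = 0)
position 1: 001 → 1  (bit 1 = 1)
position 0: 000 → 0  (bit 0 = 0)
bits b7..b0 = 00011010 = 26

26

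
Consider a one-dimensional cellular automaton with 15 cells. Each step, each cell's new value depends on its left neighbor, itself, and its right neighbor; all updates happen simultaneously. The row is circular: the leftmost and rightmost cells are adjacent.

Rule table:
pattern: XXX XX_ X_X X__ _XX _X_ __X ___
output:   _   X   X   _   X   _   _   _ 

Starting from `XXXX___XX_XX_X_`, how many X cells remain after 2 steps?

X__X___XXXXXX_X
X______X____XXX
count of X: 5

5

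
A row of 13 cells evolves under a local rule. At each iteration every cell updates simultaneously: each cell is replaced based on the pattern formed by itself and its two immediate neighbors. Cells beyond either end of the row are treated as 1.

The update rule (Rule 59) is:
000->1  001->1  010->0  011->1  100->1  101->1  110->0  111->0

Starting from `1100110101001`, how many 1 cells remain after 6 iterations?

0011101010111
1110010101100
0001101011011
1111010110110
0000101101101
1111011011011
count of 1: 10

10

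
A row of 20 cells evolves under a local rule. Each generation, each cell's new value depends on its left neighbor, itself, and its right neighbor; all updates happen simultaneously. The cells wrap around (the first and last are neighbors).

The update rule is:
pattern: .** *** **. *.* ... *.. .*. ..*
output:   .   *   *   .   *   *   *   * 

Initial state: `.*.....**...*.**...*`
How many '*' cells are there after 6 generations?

.******.*****..*****
..*****..******.****
**.******.*****..***
**..*****..******.**
****.******.*****..*
****..*****..******.
count of *: 15

15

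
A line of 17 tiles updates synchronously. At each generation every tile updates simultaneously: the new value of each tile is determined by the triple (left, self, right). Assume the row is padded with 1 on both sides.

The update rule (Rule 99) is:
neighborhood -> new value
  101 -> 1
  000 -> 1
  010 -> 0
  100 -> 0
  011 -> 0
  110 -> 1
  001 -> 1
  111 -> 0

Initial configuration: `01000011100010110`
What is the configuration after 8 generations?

10011100101101011
10100101010110100
11001010101011001
01010101010101010
10101010101010101
11010101010101010
01101010101010101
10110101010101010

10110101010101010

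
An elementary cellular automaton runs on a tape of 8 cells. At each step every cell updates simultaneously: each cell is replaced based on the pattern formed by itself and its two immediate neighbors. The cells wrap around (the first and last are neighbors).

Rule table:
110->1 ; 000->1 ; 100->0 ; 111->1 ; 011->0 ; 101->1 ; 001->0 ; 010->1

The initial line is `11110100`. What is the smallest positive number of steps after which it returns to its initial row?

01111100
00111101
00011111
01001111
11000111
11010011
11110001
11110100

8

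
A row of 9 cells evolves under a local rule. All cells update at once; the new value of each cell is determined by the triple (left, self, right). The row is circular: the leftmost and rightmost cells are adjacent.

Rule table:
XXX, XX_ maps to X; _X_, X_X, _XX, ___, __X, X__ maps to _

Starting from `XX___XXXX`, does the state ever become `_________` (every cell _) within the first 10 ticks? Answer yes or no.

yes

XX____XXX
XX_____XX
XX______X
XX_______
_X_______
_________
all cells are _ at tick 6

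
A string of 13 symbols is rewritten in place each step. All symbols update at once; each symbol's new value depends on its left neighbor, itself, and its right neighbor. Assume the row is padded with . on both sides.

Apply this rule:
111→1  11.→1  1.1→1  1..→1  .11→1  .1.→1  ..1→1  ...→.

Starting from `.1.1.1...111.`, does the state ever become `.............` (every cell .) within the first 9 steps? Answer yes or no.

1111111.11111
1111111111111
1111111111111  (fixed point — unchanged through step 9)
step 9 is 1111111111111, still not uniform .

no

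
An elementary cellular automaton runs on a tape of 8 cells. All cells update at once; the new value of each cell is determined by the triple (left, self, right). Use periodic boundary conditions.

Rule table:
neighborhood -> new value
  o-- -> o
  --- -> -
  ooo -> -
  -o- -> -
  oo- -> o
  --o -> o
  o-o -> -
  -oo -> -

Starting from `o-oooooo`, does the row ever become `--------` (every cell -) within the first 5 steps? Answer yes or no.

o-------
-o-----o
--o---o-
-o-o-o-o
--------
all cells are - at step 5

yes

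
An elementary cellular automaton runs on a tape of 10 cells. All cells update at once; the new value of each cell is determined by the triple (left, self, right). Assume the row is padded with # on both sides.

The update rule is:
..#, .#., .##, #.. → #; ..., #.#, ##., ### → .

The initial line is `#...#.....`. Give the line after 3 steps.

.#.###...#
.#.#..#.##
.#.####.#.

.#.####.#.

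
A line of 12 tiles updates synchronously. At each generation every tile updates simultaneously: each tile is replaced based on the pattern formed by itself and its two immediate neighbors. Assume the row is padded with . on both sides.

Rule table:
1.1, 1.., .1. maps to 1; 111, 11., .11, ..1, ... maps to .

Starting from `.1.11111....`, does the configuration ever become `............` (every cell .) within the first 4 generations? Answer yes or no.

generation 1: .11.....1...
generation 2: ...1....11..
generation 3: ...11.....1.
generation 4: .....1....11
generation 4 is .....1....11, still not uniform .

no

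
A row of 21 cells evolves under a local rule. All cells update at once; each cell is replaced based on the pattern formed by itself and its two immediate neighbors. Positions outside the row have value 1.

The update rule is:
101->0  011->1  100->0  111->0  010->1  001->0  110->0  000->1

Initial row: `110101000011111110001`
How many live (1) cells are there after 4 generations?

000101011010000000101
010101010010111110101
010101010010100000101
010101010010101110101
count of 1: 11

11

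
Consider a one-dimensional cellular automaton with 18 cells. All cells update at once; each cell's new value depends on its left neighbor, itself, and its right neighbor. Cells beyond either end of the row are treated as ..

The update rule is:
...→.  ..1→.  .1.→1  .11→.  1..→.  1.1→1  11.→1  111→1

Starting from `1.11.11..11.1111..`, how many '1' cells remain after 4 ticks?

11.11.1...11.111..
.11.111....11.11..
..11.11.....11.1..
...11.1......111..
count of 1: 6

6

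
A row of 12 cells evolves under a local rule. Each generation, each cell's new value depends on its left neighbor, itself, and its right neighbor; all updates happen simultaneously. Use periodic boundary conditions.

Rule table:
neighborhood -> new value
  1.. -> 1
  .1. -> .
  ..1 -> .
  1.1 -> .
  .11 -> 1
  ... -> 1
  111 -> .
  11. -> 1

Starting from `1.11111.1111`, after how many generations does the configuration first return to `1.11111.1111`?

18

generation 1: 1.1...1.1...
generation 2: ...11....11.
generation 3: 11.11111.111
generation 4: .1.1...1.1..
generation 5: ....11....11
generation 6: 111.11111.11
generation 7: ..1.1...1.1.
generation 8: 1....11....1
generation 9: 1111.11111.1
generation 10: ...1.1...1.1
generation 11: 11....11....
generation 12: 11111.11111.
generation 13: 1...1.1...1.
generation 14: .11....11...
generation 15: .11111.11111
generation 16: .1...1.1...1
generation 17: ..11....11..
generation 18: 1.11111.1111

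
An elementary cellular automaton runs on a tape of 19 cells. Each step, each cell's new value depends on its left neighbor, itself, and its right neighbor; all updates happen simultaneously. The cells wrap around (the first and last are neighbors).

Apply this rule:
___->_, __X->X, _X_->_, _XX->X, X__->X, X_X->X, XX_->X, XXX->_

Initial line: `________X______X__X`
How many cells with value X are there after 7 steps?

X______X_X____X_XX_
_X____X_X_X__X_XXXX
X_X__X_X_X_XX_XX__X
XX_XX_X_X_XXXXXXXXX
_XXXXX_X_XX________
XX___XX_XXXX_______
XXX_XXXXX__XX_____X
count of X: 11

11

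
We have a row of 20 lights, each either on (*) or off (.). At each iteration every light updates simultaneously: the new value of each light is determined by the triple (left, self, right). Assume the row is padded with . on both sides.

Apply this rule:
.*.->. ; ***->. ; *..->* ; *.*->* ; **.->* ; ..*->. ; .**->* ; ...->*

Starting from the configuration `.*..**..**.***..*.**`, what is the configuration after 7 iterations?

..*.***.****.**..***
*..**.***..*****.*.*
.*.****.**.*...**.*.
..**..*****.**.***.*
*.***.*...******.**.
.**.**.**.*....*****
.*********.***.*...*

.*********.***.*...*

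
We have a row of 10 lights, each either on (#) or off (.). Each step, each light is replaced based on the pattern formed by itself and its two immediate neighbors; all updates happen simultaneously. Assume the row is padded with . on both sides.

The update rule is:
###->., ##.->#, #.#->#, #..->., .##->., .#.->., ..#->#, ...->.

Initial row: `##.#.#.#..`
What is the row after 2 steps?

#.##.#....

.##.#.#...
#.##.#....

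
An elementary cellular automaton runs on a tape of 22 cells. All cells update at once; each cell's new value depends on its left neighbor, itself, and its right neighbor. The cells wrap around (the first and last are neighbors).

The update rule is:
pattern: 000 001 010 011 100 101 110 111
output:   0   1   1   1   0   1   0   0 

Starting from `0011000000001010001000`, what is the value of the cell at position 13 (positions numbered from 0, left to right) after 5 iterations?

0110000000011110011000
1100000000110000110000
1000000001100001100001
0000000011000011000011
0000000110000110000110
position 13 holds 1

1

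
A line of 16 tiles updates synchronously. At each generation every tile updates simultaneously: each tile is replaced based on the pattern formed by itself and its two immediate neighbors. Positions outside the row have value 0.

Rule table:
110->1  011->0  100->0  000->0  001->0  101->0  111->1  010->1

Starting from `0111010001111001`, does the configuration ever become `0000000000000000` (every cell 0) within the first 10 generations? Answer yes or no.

no

generation 1: 0011010000111001
generation 2: 0001010000011001
generation 3: 0001010000001001
generation 4: 0001010000001001  (fixed point — unchanged through generation 10)
generation 10 is 0001010000001001, still not uniform 0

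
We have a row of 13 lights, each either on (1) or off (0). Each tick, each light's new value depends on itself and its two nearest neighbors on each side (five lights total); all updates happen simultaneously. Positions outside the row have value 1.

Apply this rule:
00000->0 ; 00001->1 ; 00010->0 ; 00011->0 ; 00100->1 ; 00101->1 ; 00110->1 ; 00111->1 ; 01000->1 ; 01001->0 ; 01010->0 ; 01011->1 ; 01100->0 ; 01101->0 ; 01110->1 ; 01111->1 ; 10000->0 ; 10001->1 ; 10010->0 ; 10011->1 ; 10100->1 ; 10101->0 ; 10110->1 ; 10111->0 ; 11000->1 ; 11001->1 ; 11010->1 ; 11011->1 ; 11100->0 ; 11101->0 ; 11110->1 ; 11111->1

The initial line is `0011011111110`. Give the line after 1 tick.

1110101111101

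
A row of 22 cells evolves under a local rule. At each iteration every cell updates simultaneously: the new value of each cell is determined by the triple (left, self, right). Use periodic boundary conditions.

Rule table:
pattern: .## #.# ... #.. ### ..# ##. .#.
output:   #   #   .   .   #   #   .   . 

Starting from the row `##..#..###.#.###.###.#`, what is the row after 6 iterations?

#..#..###.#.###.###.##
..#..###.#.###.###.###
.#..###.#.###.###.###.
#..###.#.###.###.###..
..###.#.###.###.###..#
.###.#.###.###.###..#.

.###.#.###.###.###..#.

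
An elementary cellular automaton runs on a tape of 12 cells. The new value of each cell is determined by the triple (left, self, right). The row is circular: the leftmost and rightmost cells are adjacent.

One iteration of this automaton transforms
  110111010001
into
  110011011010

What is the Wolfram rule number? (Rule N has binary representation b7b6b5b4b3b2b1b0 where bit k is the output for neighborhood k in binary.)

214

position 0: 111 → 1  (bit 7 = 1)
position 1: 110 → 1  (bit 6 = 1)
position 2: 101 → 0  (bit 5 = 0)
position 8: 100 → 1  (bit 4 = 1)
position 3: 011 → 0  (bit 3 = 0)
position 7: 010 → 1  (bit 2 = 1)
position 10: 001 → 1  (bit 1 = 1)
position 9: 000 → 0  (bit 0 = 0)
bits b7..b0 = 11010110 = 214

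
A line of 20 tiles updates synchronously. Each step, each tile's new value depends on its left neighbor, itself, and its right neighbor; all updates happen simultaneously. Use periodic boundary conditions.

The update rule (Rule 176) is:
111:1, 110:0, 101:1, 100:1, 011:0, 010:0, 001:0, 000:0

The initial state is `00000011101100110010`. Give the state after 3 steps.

00000001010010001001
10000000101001000100
01000000010100100010

01000000010100100010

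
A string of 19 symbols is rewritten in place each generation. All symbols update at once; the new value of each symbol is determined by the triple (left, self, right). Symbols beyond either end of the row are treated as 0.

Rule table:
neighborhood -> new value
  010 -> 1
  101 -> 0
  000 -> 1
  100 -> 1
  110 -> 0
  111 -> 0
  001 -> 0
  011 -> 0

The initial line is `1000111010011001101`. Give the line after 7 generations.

0000011000000000001

1110000011000100001
0001111000110111101
1100000110000000001
0011110001111111101
1000001100000000001
1111100011111111101
0000011000000000001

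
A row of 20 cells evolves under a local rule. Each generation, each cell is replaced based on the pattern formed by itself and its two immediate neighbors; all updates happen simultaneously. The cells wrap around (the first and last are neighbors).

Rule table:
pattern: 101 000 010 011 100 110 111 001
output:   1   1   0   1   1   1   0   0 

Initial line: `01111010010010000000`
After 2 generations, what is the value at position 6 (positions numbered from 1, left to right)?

generation 1: 01001101001001111111
generation 2: 10101110100101000001
position 6 holds 1

1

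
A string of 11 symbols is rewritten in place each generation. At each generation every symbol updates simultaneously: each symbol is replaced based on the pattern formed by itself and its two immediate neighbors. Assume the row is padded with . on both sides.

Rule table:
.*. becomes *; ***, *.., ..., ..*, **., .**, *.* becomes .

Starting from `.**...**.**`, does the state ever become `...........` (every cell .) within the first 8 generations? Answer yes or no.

yes

...........
all cells are . at generation 1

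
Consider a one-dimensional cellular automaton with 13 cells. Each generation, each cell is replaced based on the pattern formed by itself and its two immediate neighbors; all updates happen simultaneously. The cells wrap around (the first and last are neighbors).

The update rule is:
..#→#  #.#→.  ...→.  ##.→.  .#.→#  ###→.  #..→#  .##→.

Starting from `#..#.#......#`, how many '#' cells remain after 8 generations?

8

.###.##....#.
#......#..###
.#....####...
###..#....#..
...####..####
#.#....##....
#.##..#..#..#
....########.
count of #: 8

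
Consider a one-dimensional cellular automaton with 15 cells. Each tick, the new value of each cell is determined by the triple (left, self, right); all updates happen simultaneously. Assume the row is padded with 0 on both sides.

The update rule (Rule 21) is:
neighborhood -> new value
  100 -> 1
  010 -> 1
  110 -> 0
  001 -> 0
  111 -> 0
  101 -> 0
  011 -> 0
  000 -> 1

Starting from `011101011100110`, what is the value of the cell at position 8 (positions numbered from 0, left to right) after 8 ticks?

1

000001000010001
111101111011101
000000000000001
111111111111101
000000000000001  (repeats tick 3; period 2)
tick 8: 111111111111101
position 8 holds 1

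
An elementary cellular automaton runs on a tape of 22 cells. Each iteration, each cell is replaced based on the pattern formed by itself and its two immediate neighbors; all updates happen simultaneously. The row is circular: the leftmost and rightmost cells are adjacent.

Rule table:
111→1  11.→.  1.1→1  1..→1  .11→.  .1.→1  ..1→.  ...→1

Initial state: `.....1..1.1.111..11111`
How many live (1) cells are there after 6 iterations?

iteration 1: 1111.11.1111.1.1..111.
iteration 2: .11.1..1.11.11111..1.1
iteration 3: 1..111.11..1.111.1.111
iteration 4: .1..1.1..1.11.1.111.11
iteration 5: 111.1111.11..111.1.1..
iteration 6: .1.1.11.1..1..1.11111.
count of 1: 12

12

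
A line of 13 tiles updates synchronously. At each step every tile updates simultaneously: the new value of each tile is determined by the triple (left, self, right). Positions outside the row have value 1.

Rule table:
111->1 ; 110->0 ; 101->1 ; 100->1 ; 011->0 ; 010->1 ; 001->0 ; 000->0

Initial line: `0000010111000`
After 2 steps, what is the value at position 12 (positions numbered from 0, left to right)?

0

1000011010100
0100000111110
position 12 holds 0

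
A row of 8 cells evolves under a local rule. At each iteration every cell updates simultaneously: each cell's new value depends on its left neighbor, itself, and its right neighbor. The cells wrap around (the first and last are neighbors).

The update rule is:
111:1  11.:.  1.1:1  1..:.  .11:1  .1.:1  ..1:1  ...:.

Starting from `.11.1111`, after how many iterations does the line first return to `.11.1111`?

iteration 1: 11.1111.
iteration 2: 1.1111.1
iteration 3: .1111.11
iteration 4: 1111.11.
iteration 5: 111.11.1
iteration 6: 11.11.11
iteration 7: 1.11.111
iteration 8: .11.1111

8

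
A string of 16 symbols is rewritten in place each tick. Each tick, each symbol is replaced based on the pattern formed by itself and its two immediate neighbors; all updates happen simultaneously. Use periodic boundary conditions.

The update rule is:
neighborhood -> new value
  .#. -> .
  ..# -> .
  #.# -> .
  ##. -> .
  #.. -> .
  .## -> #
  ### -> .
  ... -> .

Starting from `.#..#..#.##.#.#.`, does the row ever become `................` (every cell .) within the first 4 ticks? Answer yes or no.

.........#......
................
all cells are . at tick 2

yes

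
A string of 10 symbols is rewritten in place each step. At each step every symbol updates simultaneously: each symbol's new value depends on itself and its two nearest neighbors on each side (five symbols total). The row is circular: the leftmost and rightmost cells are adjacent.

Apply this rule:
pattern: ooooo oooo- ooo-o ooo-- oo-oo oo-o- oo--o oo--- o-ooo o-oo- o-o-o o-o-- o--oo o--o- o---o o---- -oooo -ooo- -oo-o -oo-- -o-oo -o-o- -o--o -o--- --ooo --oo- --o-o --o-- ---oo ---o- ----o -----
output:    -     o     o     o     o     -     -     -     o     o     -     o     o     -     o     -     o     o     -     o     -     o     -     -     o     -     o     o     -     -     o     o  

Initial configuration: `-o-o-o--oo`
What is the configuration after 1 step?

--o-oo-o--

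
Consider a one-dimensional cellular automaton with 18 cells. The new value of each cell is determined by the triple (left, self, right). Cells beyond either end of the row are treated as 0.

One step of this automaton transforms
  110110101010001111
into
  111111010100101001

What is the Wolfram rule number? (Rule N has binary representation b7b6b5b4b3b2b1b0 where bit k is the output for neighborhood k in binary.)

position 15: 111 → 0  (bit 7 = 0)
position 1: 110 → 1  (bit 6 = 1)
position 2: 101 → 1  (bit 5 = 1)
position 11: 100 → 0  (bit 4 = 0)
position 0: 011 → 1  (bit 3 = 1)
position 6: 010 → 0  (bit 2 = 0)
position 13: 001 → 0  (bit 1 = 0)
position 12: 000 → 1  (bit 0 = 1)
bits b7..b0 = 01101001 = 105

105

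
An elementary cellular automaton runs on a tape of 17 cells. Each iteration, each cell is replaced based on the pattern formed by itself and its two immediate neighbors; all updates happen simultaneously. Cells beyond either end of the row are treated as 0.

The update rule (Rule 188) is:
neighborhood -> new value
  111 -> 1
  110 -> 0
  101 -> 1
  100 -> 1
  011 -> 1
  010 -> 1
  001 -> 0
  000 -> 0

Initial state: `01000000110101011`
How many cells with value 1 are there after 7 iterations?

01100000101111110
01010000111111101
01111000111111011
01110100111110110
01101110111101101
01011101111011011
01111011110110110
count of 1: 12

12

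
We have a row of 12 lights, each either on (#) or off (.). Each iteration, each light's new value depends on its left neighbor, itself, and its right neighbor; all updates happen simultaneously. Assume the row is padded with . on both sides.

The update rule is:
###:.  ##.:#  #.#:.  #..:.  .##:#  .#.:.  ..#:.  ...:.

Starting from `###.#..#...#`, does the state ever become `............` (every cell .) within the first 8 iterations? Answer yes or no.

yes

#.#.........
............
all cells are . at iteration 2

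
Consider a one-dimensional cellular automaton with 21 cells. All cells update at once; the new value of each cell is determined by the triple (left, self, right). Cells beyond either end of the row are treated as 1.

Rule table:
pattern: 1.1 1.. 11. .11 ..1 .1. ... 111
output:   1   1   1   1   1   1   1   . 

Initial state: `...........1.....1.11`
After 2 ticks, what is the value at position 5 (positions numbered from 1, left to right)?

.

11111111111111111111.
...................11
position 5 holds .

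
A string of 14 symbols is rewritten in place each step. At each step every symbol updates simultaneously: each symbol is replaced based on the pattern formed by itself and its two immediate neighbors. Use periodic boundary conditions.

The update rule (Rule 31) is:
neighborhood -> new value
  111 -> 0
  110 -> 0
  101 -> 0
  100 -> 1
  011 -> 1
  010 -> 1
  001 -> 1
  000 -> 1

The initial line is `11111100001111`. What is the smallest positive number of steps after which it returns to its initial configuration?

28

00000011111000
11111110000111
00000001111100
11111111000011
00000000111110
11111111100001
00000000011111
11111111110000
10000000001111
01111111111000
11000000000111
00111111111100
11100000000011
00011111111110
11110000000001
00001111111111
11111000000000
10000111111111
01111100000000
11000011111111
00111110000000
11100001111111
00011111000000
11110000111111
00001111100000
11111000011111
00000111110000
11111100001111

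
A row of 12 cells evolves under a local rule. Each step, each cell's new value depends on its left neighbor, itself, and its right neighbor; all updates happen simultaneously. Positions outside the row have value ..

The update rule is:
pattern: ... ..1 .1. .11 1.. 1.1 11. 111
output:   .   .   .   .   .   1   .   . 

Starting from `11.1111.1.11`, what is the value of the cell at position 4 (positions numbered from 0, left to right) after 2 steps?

..1....1.1..
........1...
position 4 holds .

.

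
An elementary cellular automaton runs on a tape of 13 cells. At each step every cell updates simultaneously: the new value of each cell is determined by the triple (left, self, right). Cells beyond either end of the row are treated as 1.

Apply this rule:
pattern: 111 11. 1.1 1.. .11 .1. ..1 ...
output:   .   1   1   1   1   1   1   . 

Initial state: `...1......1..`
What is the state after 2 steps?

111.11..11...

1.111....1111
111.11..11...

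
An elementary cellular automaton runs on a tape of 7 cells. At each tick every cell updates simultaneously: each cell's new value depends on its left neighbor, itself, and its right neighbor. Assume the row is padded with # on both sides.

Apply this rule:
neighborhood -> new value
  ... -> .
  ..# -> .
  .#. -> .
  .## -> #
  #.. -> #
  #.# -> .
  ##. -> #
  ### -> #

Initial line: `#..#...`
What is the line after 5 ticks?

tick 1: ##..#..
tick 2: ###..#.
tick 3: ####...
tick 4: #####..
tick 5: ######.

######.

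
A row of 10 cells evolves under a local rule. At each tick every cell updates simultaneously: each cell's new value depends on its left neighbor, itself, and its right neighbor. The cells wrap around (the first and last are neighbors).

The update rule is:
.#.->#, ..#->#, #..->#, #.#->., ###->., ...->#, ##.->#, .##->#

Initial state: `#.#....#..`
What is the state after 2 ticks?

#.#.......

tick 1: #.########
tick 2: #.#.......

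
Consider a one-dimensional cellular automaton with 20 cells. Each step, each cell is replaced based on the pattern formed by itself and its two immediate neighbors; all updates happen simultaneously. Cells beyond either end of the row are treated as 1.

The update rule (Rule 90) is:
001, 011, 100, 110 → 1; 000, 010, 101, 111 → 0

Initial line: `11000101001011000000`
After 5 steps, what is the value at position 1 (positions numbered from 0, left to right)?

0

01101000110011100001
01100101111110110011
01111001000010111110
01001110100100100010
00111010011011010100
position 1 holds 0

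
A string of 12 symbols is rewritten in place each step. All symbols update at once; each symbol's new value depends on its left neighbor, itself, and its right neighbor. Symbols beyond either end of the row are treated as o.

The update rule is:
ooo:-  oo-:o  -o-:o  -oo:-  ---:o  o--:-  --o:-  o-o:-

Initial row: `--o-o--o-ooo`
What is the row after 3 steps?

--o-o--o--o-

--o-o--o----
--o-o--o-oo-
--o-o--o--o-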